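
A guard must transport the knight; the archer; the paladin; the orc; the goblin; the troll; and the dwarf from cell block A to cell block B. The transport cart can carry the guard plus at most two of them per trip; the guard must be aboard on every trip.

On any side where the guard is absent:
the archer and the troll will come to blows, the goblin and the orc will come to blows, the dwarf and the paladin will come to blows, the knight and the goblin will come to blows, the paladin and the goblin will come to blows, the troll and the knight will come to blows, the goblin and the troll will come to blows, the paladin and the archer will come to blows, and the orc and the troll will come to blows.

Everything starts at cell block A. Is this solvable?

Whatever the first load, the items left behind include a forbidden pair without the guard. No opening move is safe, so no plan exists.

No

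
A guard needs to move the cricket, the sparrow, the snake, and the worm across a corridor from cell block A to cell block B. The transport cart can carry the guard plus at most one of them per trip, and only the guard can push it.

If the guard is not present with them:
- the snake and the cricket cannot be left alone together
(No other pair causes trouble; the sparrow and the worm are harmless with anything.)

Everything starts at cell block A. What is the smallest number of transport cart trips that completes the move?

7

Counting alone: the guard can take at most 1 across per trip to cell block B, so moving all 4 needs at least 4 loaded trips out, with a return between consecutive ones — at least 7 crossings.
The plan below uses exactly 7 crossings, so it is optimal:
1. Guard goes to cell block B with the cricket.  [cell block A: the snake, the sparrow, the worm | cell block B: the cricket]
2. Guard goes back to cell block A alone.  [cell block A: the snake, the sparrow, the worm | cell block B: the cricket]
3. Guard goes to cell block B with the sparrow.  [cell block A: the snake, the worm | cell block B: the cricket, the sparrow]
4. Guard goes back to cell block A alone.  [cell block A: the snake, the worm | cell block B: the cricket, the sparrow]
5. Guard goes to cell block B with the worm.  [cell block A: the snake | cell block B: the cricket, the sparrow, the worm]
6. Guard goes back to cell block A alone.  [cell block A: the snake | cell block B: the cricket, the sparrow, the worm]
7. Guard goes to cell block B with the snake.  [cell block A: — | cell block B: the cricket, the snake, the sparrow, the worm]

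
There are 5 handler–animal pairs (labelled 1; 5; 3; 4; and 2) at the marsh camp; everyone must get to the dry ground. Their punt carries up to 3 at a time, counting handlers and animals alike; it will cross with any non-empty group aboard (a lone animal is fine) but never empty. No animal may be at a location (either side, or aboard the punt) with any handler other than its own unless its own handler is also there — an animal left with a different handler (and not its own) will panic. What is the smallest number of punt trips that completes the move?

Counting alone: each trip to the dry ground takes at most 3 across and each return brings at least 1 back, so after t trips out (and t−1 returns) at most 3t − (t−1) of the 10 are across; that first reaches 10 at t = 5, so at least 9 crossings are needed.
The safety rule pushes this higher. Following every safe sequence of crossings, the most of the 10 that can be at the dry ground as the punt arrives there on crossing 9 is 9 — never all 10.
So no plan with fewer than 11 crossings exists, and this one achieves 11:
1. animal 1 and handler 1 cross → the dry ground.
2. handler 1 crosses ← the marsh camp.
3. animal 3, animal 4, and animal 5 cross → the dry ground.
4. animal 1 crosses ← the marsh camp.
5. handler 3, handler 4, and handler 5 cross → the dry ground.
6. animal 5 and handler 5 cross ← the marsh camp.
7. handler 1, handler 2, and handler 5 cross → the dry ground.
8. animal 3 crosses ← the marsh camp.
9. animal 1 and animal 5 cross → the dry ground.
10. animal 1 crosses ← the marsh camp.
11. animal 1, animal 2, and animal 3 cross → the dry ground.

11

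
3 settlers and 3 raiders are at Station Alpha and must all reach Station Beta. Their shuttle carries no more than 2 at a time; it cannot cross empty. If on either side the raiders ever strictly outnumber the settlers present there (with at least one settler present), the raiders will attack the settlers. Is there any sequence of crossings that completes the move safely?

1. 2 raiders → Station Beta.  (Station Alpha: 3S 1R; Station Beta: 0S 2R)
2. 1 raider ← Station Alpha.  (Station Alpha: 3S 2R; Station Beta: 0S 1R)
3. 2 raiders → Station Beta.  (Station Alpha: 3S 0R; Station Beta: 0S 3R)
4. 1 raider ← Station Alpha.  (Station Alpha: 3S 1R; Station Beta: 0S 2R)
5. 2 settlers → Station Beta.  (Station Alpha: 1S 1R; Station Beta: 2S 2R)
6. 1 settler and 1 raider ← Station Alpha.  (Station Alpha: 2S 2R; Station Beta: 1S 1R)
7. 2 settlers → Station Beta.  (Station Alpha: 0S 2R; Station Beta: 3S 1R)
8. 1 raider ← Station Alpha.  (Station Alpha: 0S 3R; Station Beta: 3S 0R)
9. 2 raiders → Station Beta.  (Station Alpha: 0S 1R; Station Beta: 3S 2R)
10. 1 raider ← Station Alpha.  (Station Alpha: 0S 2R; Station Beta: 3S 1R)
11. 2 raiders → Station Beta.  (Station Alpha: 0S 0R; Station Beta: 3S 3R)

Yes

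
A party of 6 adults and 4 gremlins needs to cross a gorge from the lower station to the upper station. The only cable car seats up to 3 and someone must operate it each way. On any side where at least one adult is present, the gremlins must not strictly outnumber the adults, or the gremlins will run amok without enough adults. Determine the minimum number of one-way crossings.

Counting alone: each trip to the upper station takes at most 3 across and each return brings at least 1 back, so after t trips out (and t−1 returns) at most 3t − (t−1) of the 10 are across; that first reaches 10 at t = 5, so at least 9 crossings are needed.
The plan below uses exactly 9 crossings, so it is optimal:
1. 2 gremlins → the upper station.  (the lower station: 6A 2G; the upper station: 0A 2G)
2. 1 gremlin ← the lower station.  (the lower station: 6A 3G; the upper station: 0A 1G)
3. 3 gremlins → the upper station.  (the lower station: 6A 0G; the upper station: 0A 4G)
4. 1 gremlin ← the lower station.  (the lower station: 6A 1G; the upper station: 0A 3G)
5. 3 adults → the upper station.  (the lower station: 3A 1G; the upper station: 3A 3G)
6. 1 gremlin ← the lower station.  (the lower station: 3A 2G; the upper station: 3A 2G)
7. 1 adult and 2 gremlins → the upper station.  (the lower station: 2A 0G; the upper station: 4A 4G)
8. 1 gremlin ← the lower station.  (the lower station: 2A 1G; the upper station: 4A 3G)
9. 2 adults and 1 gremlin → the upper station.  (the lower station: 0A 0G; the upper station: 6A 4G)

9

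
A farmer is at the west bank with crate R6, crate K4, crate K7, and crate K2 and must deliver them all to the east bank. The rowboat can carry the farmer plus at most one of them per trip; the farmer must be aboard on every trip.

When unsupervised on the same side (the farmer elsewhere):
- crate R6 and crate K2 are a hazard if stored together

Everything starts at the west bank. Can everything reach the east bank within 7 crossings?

Yes — this plan uses 7 crossings (≤ 7):
1. Farmer goes to the east bank with crate R6.  [the west bank: crate K2, crate K4, crate K7 | the east bank: crate R6]
2. Farmer goes back to the west bank alone.  [the west bank: crate K2, crate K4, crate K7 | the east bank: crate R6]
3. Farmer goes to the east bank with crate K4.  [the west bank: crate K2, crate K7 | the east bank: crate K4, crate R6]
4. Farmer goes back to the west bank alone.  [the west bank: crate K2, crate K7 | the east bank: crate K4, crate R6]
5. Farmer goes to the east bank with crate K7.  [the west bank: crate K2 | the east bank: crate K4, crate K7, crate R6]
6. Farmer goes back to the west bank alone.  [the west bank: crate K2 | the east bank: crate K4, crate K7, crate R6]
7. Farmer goes to the east bank with crate K2.  [the west bank: — | the east bank: crate K2, crate K4, crate K7, crate R6]

Yes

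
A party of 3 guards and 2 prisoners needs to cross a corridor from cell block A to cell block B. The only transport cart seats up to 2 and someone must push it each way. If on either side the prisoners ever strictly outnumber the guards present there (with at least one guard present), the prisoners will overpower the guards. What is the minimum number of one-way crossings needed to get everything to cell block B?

7

Counting alone: each trip to cell block B takes at most 2 across and each return brings at least 1 back, so after t trips out (and t−1 returns) at most 2t − (t−1) of the 5 are across; that first reaches 5 at t = 4, so at least 7 crossings are needed.
The plan below uses exactly 7 crossings, so it is optimal:
1. 2 prisoners → cell block B.  (cell block A: 3G 0P; cell block B: 0G 2P)
2. 1 prisoner ← cell block A.  (cell block A: 3G 1P; cell block B: 0G 1P)
3. 2 guards → cell block B.  (cell block A: 1G 1P; cell block B: 2G 1P)
4. 1 guard ← cell block A.  (cell block A: 2G 1P; cell block B: 1G 1P)
5. 1 guard and 1 prisoner → cell block B.  (cell block A: 1G 0P; cell block B: 2G 2P)
6. 1 prisoner ← cell block A.  (cell block A: 1G 1P; cell block B: 2G 1P)
7. 1 guard and 1 prisoner → cell block B.  (cell block A: 0G 0P; cell block B: 3G 2P)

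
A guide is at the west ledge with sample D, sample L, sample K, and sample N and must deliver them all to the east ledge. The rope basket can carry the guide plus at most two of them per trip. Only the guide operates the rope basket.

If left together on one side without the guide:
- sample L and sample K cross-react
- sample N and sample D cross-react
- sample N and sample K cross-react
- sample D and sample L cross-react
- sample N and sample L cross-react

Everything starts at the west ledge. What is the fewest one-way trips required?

Counting alone: the guide can take at most 2 across per trip to the east ledge, so moving all 4 needs at least 2 loaded trips out, with a return between consecutive ones — at least 3 crossings.
The safety rule pushes this higher. Following every safe sequence of crossings, the most of the 4 that can be at the east ledge as the rope basket arrives there on crossing 3 is 3 — never all 4.
So no plan with fewer than 5 crossings exists, and this one achieves 5:
1. Guide goes to the east ledge with sample L and sample N.  [the west ledge: sample D, sample K | the east ledge: sample L, sample N]
2. Guide goes back to the west ledge with sample L.  [the west ledge: sample D, sample K, sample L | the east ledge: sample N]
3. Guide goes to the east ledge with sample D and sample K.  [the west ledge: sample L | the east ledge: sample D, sample K, sample N]
4. Guide goes back to the west ledge with sample N.  [the west ledge: sample L, sample N | the east ledge: sample D, sample K]
5. Guide goes to the east ledge with sample L and sample N.  [the west ledge: — | the east ledge: sample D, sample K, sample L, sample N]

5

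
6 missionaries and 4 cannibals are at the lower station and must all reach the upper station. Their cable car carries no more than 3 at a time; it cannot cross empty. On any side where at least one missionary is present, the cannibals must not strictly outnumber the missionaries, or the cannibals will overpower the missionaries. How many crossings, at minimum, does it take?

Counting alone: each trip to the upper station takes at most 3 across and each return brings at least 1 back, so after t trips out (and t−1 returns) at most 3t − (t−1) of the 10 are across; that first reaches 10 at t = 5, so at least 9 crossings are needed.
The plan below uses exactly 9 crossings, so it is optimal:
1. 2 cannibals → the upper station.  (the lower station: 6M 2C; the upper station: 0M 2C)
2. 1 cannibal ← the lower station.  (the lower station: 6M 3C; the upper station: 0M 1C)
3. 3 cannibals → the upper station.  (the lower station: 6M 0C; the upper station: 0M 4C)
4. 1 cannibal ← the lower station.  (the lower station: 6M 1C; the upper station: 0M 3C)
5. 3 missionaries → the upper station.  (the lower station: 3M 1C; the upper station: 3M 3C)
6. 1 cannibal ← the lower station.  (the lower station: 3M 2C; the upper station: 3M 2C)
7. 1 missionary and 2 cannibals → the upper station.  (the lower station: 2M 0C; the upper station: 4M 4C)
8. 1 cannibal ← the lower station.  (the lower station: 2M 1C; the upper station: 4M 3C)
9. 2 missionaries and 1 cannibal → the upper station.  (the lower station: 0M 0C; the upper station: 6M 4C)

9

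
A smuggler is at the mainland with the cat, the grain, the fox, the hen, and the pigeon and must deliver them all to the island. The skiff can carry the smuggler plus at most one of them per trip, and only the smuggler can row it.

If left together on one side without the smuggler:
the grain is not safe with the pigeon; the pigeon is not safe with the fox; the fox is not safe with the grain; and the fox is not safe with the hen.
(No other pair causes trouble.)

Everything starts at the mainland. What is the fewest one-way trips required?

Whatever the first load, the items left behind include a forbidden pair without the smuggler. No opening move is safe, so no plan exists.

impossible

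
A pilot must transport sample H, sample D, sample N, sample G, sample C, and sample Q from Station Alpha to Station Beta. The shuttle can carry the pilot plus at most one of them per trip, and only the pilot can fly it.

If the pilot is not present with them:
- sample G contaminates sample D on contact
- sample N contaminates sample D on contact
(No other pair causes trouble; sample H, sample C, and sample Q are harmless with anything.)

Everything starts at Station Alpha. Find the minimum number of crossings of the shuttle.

13

Counting alone: the pilot can take at most 1 across per trip to Station Beta, so moving all 6 needs at least 6 loaded trips out, with a return between consecutive ones — at least 11 crossings.
The safety rule pushes this higher. Following every safe sequence of crossings, the most of the 6 that can be at Station Beta as the shuttle arrives there on crossing 11 is 5 — never all 6.
So no plan with fewer than 13 crossings exists, and this one achieves 13:
1. Pilot goes to Station Beta with sample D.
2. Pilot goes back to Station Alpha alone.
3. Pilot goes to Station Beta with sample H.
4. Pilot goes back to Station Alpha alone.
5. Pilot goes to Station Beta with sample N.
6. Pilot goes back to Station Alpha with sample D.
7. Pilot goes to Station Beta with sample G.
8. Pilot goes back to Station Alpha alone.
9. Pilot goes to Station Beta with sample C.
10. Pilot goes back to Station Alpha alone.
11. Pilot goes to Station Beta with sample Q.
12. Pilot goes back to Station Alpha alone.
13. Pilot goes to Station Beta with sample D.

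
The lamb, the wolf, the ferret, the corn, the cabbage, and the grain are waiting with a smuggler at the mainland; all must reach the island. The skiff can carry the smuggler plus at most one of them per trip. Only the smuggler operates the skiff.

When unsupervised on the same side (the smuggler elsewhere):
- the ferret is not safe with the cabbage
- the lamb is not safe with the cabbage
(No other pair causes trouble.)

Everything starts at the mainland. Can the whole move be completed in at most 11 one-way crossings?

No

Counting alone: the smuggler can take at most 1 across per trip to the island, so moving all 6 needs at least 6 loaded trips out, with a return between consecutive ones — at least 11 crossings.
The safety rule pushes this higher. Following every safe sequence of crossings, the most of the 6 that can be at the island as the skiff arrives there on crossing 11 is 5 — never all 6.
So the move cannot be finished within 11 crossings. (The shortest complete plan takes 13:)
1. Smuggler goes to the island with the cabbage.  [the mainland: the corn, the ferret, the grain, the lamb, the wolf | the island: the cabbage]
2. Smuggler goes back to the mainland alone.  [the mainland: the corn, the ferret, the grain, the lamb, the wolf | the island: the cabbage]
3. Smuggler goes to the island with the lamb.  [the mainland: the corn, the ferret, the grain, the wolf | the island: the cabbage, the lamb]
4. Smuggler goes back to the mainland with the cabbage.  [the mainland: the cabbage, the corn, the ferret, the grain, the wolf | the island: the lamb]
5. Smuggler goes to the island with the ferret.  [the mainland: the cabbage, the corn, the grain, the wolf | the island: the ferret, the lamb]
6. Smuggler goes back to the mainland alone.  [the mainland: the cabbage, the corn, the grain, the wolf | the island: the ferret, the lamb]
7. Smuggler goes to the island with the wolf.  [the mainland: the cabbage, the corn, the grain | the island: the ferret, the lamb, the wolf]
8. Smuggler goes back to the mainland alone.  [the mainland: the cabbage, the corn, the grain | the island: the ferret, the lamb, the wolf]
9. Smuggler goes to the island with the corn.  [the mainland: the cabbage, the grain | the island: the corn, the ferret, the lamb, the wolf]
10. Smuggler goes back to the mainland alone.  [the mainland: the cabbage, the grain | the island: the corn, the ferret, the lamb, the wolf]
11. Smuggler goes to the island with the grain.  [the mainland: the cabbage | the island: the corn, the ferret, the grain, the lamb, the wolf]
12. Smuggler goes back to the mainland alone.  [the mainland: the cabbage | the island: the corn, the ferret, the grain, the lamb, the wolf]
13. Smuggler goes to the island with the cabbage.  [the mainland: — | the island: the cabbage, the corn, the ferret, the grain, the lamb, the wolf]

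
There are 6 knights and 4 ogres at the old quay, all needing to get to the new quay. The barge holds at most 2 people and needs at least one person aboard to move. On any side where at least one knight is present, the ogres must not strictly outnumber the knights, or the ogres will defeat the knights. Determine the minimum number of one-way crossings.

17

Counting alone: each trip to the new quay takes at most 2 across and each return brings at least 1 back, so after t trips out (and t−1 returns) at most 2t − (t−1) of the 10 are across; that first reaches 10 at t = 9, so at least 17 crossings are needed.
The plan below uses exactly 17 crossings, so it is optimal:
1. 2 ogres → the new quay.  (the old quay: 6K 2O; the new quay: 0K 2O)
2. 1 ogre ← the old quay.  (the old quay: 6K 3O; the new quay: 0K 1O)
3. 2 ogres → the new quay.  (the old quay: 6K 1O; the new quay: 0K 3O)
4. 1 ogre ← the old quay.  (the old quay: 6K 2O; the new quay: 0K 2O)
5. 2 knights → the new quay.  (the old quay: 4K 2O; the new quay: 2K 2O)
6. 1 ogre ← the old quay.  (the old quay: 4K 3O; the new quay: 2K 1O)
7. 1 knight and 1 ogre → the new quay.  (the old quay: 3K 2O; the new quay: 3K 2O)
8. 1 ogre ← the old quay.  (the old quay: 3K 3O; the new quay: 3K 1O)
9. 2 ogres → the new quay.  (the old quay: 3K 1O; the new quay: 3K 3O)
10. 1 ogre ← the old quay.  (the old quay: 3K 2O; the new quay: 3K 2O)
11. 1 knight and 1 ogre → the new quay.  (the old quay: 2K 1O; the new quay: 4K 3O)
12. 1 ogre ← the old quay.  (the old quay: 2K 2O; the new quay: 4K 2O)
13. 2 ogres → the new quay.  (the old quay: 2K 0O; the new quay: 4K 4O)
14. 1 ogre ← the old quay.  (the old quay: 2K 1O; the new quay: 4K 3O)
15. 1 knight and 1 ogre → the new quay.  (the old quay: 1K 0O; the new quay: 5K 4O)
16. 1 ogre ← the old quay.  (the old quay: 1K 1O; the new quay: 5K 3O)
17. 1 knight and 1 ogre → the new quay.  (the old quay: 0K 0O; the new quay: 6K 4O)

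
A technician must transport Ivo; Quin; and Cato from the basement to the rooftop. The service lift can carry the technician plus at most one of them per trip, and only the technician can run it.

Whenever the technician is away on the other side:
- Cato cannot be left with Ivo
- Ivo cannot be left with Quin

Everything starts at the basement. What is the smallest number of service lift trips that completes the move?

Counting alone: the technician can take at most 1 across per trip to the rooftop, so moving all 3 needs at least 3 loaded trips out, with a return between consecutive ones — at least 5 crossings.
The safety rule pushes this higher. Following every safe sequence of crossings, the most of the 3 that can be at the rooftop as the service lift arrives there on crossing 5 is 2 — never all 3.
So no plan with fewer than 7 crossings exists, and this one achieves 7:
1. Technician goes to the rooftop with Ivo.
2. Technician goes back to the basement alone.
3. Technician goes to the rooftop with Quin.
4. Technician goes back to the basement with Ivo.
5. Technician goes to the rooftop with Cato.
6. Technician goes back to the basement alone.
7. Technician goes to the rooftop with Ivo.

7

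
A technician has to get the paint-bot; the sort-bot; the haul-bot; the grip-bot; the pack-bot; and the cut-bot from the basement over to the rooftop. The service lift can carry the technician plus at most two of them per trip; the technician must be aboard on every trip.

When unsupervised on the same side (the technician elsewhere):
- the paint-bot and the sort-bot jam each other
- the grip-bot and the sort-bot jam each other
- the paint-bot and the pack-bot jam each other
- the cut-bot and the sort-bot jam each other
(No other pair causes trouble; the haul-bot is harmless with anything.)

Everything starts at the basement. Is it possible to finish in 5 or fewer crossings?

No

Counting alone: the technician can take at most 2 across per trip to the rooftop, so moving all 6 needs at least 3 loaded trips out, with a return between consecutive ones — at least 5 crossings.
The safety rule pushes this higher. Following every safe sequence of crossings, the most of the 6 that can be at the rooftop as the service lift arrives there on crossing 5 is 5 — never all 6.
So the move cannot be finished within 5 crossings. (The shortest complete plan takes 7:)
1. Technician goes to the rooftop with the paint-bot and the sort-bot.
2. Technician goes back to the basement with the paint-bot.
3. Technician goes to the rooftop with the haul-bot and the paint-bot.
4. Technician goes back to the basement with the sort-bot.
5. Technician goes to the rooftop with the cut-bot and the grip-bot.
6. Technician goes back to the basement alone.
7. Technician goes to the rooftop with the pack-bot and the sort-bot.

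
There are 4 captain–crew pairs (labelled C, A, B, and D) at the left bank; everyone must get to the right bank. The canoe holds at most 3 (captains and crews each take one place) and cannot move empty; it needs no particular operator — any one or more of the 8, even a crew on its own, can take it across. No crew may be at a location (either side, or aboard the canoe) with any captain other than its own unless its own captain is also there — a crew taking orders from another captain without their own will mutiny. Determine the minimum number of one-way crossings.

9

Counting alone: each trip to the right bank takes at most 3 across and each return brings at least 1 back, so after t trips out (and t−1 returns) at most 3t − (t−1) of the 8 are across; that first reaches 8 at t = 4, so at least 7 crossings are needed.
The safety rule pushes this higher. Following every safe sequence of crossings, the most of the 8 that can be at the right bank as the canoe arrives there on crossing 7 is 7 — never all 8.
So no plan with fewer than 9 crossings exists, and this one achieves 9:
1. captain C and crew C cross → the right bank.
2. captain C crosses ← the left bank.
3. captain A, captain C, and crew A cross → the right bank.
4. captain C and crew C cross ← the left bank.
5. captain B, captain C, and captain D cross → the right bank.
6. crew A crosses ← the left bank.
7. crew A and crew C cross → the right bank.
8. crew C crosses ← the left bank.
9. crew B, crew C, and crew D cross → the right bank.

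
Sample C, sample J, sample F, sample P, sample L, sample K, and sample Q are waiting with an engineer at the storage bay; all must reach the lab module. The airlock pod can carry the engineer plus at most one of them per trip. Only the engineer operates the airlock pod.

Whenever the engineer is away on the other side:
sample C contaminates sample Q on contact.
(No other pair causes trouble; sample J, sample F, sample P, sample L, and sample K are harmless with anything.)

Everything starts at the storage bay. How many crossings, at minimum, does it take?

13

Counting alone: the engineer can take at most 1 across per trip to the lab module, so moving all 7 needs at least 7 loaded trips out, with a return between consecutive ones — at least 13 crossings.
The plan below uses exactly 13 crossings, so it is optimal:
1. Engineer goes to the lab module with sample C.  [the storage bay: sample F, sample J, sample K, sample L, sample P, sample Q | the lab module: sample C]
2. Engineer goes back to the storage bay alone.  [the storage bay: sample F, sample J, sample K, sample L, sample P, sample Q | the lab module: sample C]
3. Engineer goes to the lab module with sample J.  [the storage bay: sample F, sample K, sample L, sample P, sample Q | the lab module: sample C, sample J]
4. Engineer goes back to the storage bay alone.  [the storage bay: sample F, sample K, sample L, sample P, sample Q | the lab module: sample C, sample J]
5. Engineer goes to the lab module with sample F.  [the storage bay: sample K, sample L, sample P, sample Q | the lab module: sample C, sample F, sample J]
6. Engineer goes back to the storage bay alone.  [the storage bay: sample K, sample L, sample P, sample Q | the lab module: sample C, sample F, sample J]
7. Engineer goes to the lab module with sample P.  [the storage bay: sample K, sample L, sample Q | the lab module: sample C, sample F, sample J, sample P]
8. Engineer goes back to the storage bay alone.  [the storage bay: sample K, sample L, sample Q | the lab module: sample C, sample F, sample J, sample P]
9. Engineer goes to the lab module with sample L.  [the storage bay: sample K, sample Q | the lab module: sample C, sample F, sample J, sample L, sample P]
10. Engineer goes back to the storage bay alone.  [the storage bay: sample K, sample Q | the lab module: sample C, sample F, sample J, sample L, sample P]
11. Engineer goes to the lab module with sample K.  [the storage bay: sample Q | the lab module: sample C, sample F, sample J, sample K, sample L, sample P]
12. Engineer goes back to the storage bay alone.  [the storage bay: sample Q | the lab module: sample C, sample F, sample J, sample K, sample L, sample P]
13. Engineer goes to the lab module with sample Q.  [the storage bay: — | the lab module: sample C, sample F, sample J, sample K, sample L, sample P, sample Q]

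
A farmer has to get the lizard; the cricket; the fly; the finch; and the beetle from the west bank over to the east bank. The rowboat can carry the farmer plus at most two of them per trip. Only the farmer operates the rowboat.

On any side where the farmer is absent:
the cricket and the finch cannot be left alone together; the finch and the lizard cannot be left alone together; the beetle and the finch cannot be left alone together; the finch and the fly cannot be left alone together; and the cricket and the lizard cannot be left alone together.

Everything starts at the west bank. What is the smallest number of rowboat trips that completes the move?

Counting alone: the farmer can take at most 2 across per trip to the east bank, so moving all 5 needs at least 3 loaded trips out, with a return between consecutive ones — at least 5 crossings.
The safety rule pushes this higher. Following every safe sequence of crossings, the most of the 5 that can be at the east bank as the rowboat arrives there on crossing 5 is 4 — never all 5.
So no plan with fewer than 7 crossings exists, and this one achieves 7:
1. Farmer goes to the east bank with the finch and the lizard.  [the west bank: the beetle, the cricket, the fly | the east bank: the finch, the lizard]
2. Farmer goes back to the west bank with the lizard.  [the west bank: the beetle, the cricket, the fly, the lizard | the east bank: the finch]
3. Farmer goes to the east bank with the fly and the lizard.  [the west bank: the beetle, the cricket | the east bank: the finch, the fly, the lizard]
4. Farmer goes back to the west bank with the finch.  [the west bank: the beetle, the cricket, the finch | the east bank: the fly, the lizard]
5. Farmer goes to the east bank with the beetle and the cricket.  [the west bank: the finch | the east bank: the beetle, the cricket, the fly, the lizard]
6. Farmer goes back to the west bank with the lizard.  [the west bank: the finch, the lizard | the east bank: the beetle, the cricket, the fly]
7. Farmer goes to the east bank with the finch and the lizard.  [the west bank: — | the east bank: the beetle, the cricket, the finch, the fly, the lizard]

7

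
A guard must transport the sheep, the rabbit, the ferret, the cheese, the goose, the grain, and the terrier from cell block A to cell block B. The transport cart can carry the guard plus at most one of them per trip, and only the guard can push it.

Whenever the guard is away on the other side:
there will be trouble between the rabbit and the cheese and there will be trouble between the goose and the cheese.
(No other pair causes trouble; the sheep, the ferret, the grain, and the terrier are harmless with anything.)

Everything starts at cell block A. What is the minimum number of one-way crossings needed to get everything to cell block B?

Counting alone: the guard can take at most 1 across per trip to cell block B, so moving all 7 needs at least 7 loaded trips out, with a return between consecutive ones — at least 13 crossings.
The safety rule pushes this higher. Following every safe sequence of crossings, the most of the 7 that can be at cell block B as the transport cart arrives there on crossing 13 is 6 — never all 7.
So no plan with fewer than 15 crossings exists, and this one achieves 15:
1. Guard goes to cell block B with the cheese.  [cell block A: the ferret, the goose, the grain, the rabbit, the sheep, the terrier | cell block B: the cheese]
2. Guard goes back to cell block A alone.  [cell block A: the ferret, the goose, the grain, the rabbit, the sheep, the terrier | cell block B: the cheese]
3. Guard goes to cell block B with the sheep.  [cell block A: the ferret, the goose, the grain, the rabbit, the terrier | cell block B: the cheese, the sheep]
4. Guard goes back to cell block A alone.  [cell block A: the ferret, the goose, the grain, the rabbit, the terrier | cell block B: the cheese, the sheep]
5. Guard goes to cell block B with the rabbit.  [cell block A: the ferret, the goose, the grain, the terrier | cell block B: the cheese, the rabbit, the sheep]
6. Guard goes back to cell block A with the cheese.  [cell block A: the cheese, the ferret, the goose, the grain, the terrier | cell block B: the rabbit, the sheep]
7. Guard goes to cell block B with the goose.  [cell block A: the cheese, the ferret, the grain, the terrier | cell block B: the goose, the rabbit, the sheep]
8. Guard goes back to cell block A alone.  [cell block A: the cheese, the ferret, the grain, the terrier | cell block B: the goose, the rabbit, the sheep]
9. Guard goes to cell block B with the ferret.  [cell block A: the cheese, the grain, the terrier | cell block B: the ferret, the goose, the rabbit, the sheep]
10. Guard goes back to cell block A alone.  [cell block A: the cheese, the grain, the terrier | cell block B: the ferret, the goose, the rabbit, the sheep]
11. Guard goes to cell block B with the grain.  [cell block A: the cheese, the terrier | cell block B: the ferret, the goose, the grain, the rabbit, the sheep]
12. Guard goes back to cell block A alone.  [cell block A: the cheese, the terrier | cell block B: the ferret, the goose, the grain, the rabbit, the sheep]
13. Guard goes to cell block B with the terrier.  [cell block A: the cheese | cell block B: the ferret, the goose, the grain, the rabbit, the sheep, the terrier]
14. Guard goes back to cell block A alone.  [cell block A: the cheese | cell block B: the ferret, the goose, the grain, the rabbit, the sheep, the terrier]
15. Guard goes to cell block B with the cheese.  [cell block A: — | cell block B: the cheese, the ferret, the goose, the grain, the rabbit, the sheep, the terrier]

15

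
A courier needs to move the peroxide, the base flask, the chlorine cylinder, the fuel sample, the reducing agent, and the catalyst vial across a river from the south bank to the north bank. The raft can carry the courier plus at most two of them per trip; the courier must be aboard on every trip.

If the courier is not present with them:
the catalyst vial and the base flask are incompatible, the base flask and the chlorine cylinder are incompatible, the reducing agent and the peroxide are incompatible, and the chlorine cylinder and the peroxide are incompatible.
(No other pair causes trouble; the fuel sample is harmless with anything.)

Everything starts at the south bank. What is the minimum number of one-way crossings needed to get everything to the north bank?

7

Counting alone: the courier can take at most 2 across per trip to the north bank, so moving all 6 needs at least 3 loaded trips out, with a return between consecutive ones — at least 5 crossings.
The safety rule pushes this higher. Following every safe sequence of crossings, the most of the 6 that can be at the north bank as the raft arrives there on crossing 5 is 5 — never all 6.
So no plan with fewer than 7 crossings exists, and this one achieves 7:
1. Courier goes to the north bank with the base flask and the peroxide.  [the south bank: the catalyst vial, the chlorine cylinder, the fuel sample, the reducing agent | the north bank: the base flask, the peroxide]
2. Courier goes back to the south bank alone.  [the south bank: the catalyst vial, the chlorine cylinder, the fuel sample, the reducing agent | the north bank: the base flask, the peroxide]
3. Courier goes to the north bank with the chlorine cylinder and the fuel sample.  [the south bank: the catalyst vial, the reducing agent | the north bank: the base flask, the chlorine cylinder, the fuel sample, the peroxide]
4. Courier goes back to the south bank with the base flask and the peroxide.  [the south bank: the base flask, the catalyst vial, the peroxide, the reducing agent | the north bank: the chlorine cylinder, the fuel sample]
5. Courier goes to the north bank with the catalyst vial and the reducing agent.  [the south bank: the base flask, the peroxide | the north bank: the catalyst vial, the chlorine cylinder, the fuel sample, the reducing agent]
6. Courier goes back to the south bank alone.  [the south bank: the base flask, the peroxide | the north bank: the catalyst vial, the chlorine cylinder, the fuel sample, the reducing agent]
7. Courier goes to the north bank with the base flask and the peroxide.  [the south bank: — | the north bank: the base flask, the catalyst vial, the chlorine cylinder, the fuel sample, the peroxide, the reducing agent]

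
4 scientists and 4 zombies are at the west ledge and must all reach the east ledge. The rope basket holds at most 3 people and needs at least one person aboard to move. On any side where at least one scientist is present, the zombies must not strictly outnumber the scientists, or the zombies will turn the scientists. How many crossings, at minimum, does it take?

Counting alone: each trip to the east ledge takes at most 3 across and each return brings at least 1 back, so after t trips out (and t−1 returns) at most 3t − (t−1) of the 8 are across; that first reaches 8 at t = 4, so at least 7 crossings are needed.
The safety rule pushes this higher. Following every safe sequence of crossings, the most of the 8 that can be at the east ledge as the rope basket arrives there on crossing 7 is 7 — never all 8.
So no plan with fewer than 9 crossings exists, and this one achieves 9:
1. 2 zombies → the east ledge.  (the west ledge: 4S 2Z; the east ledge: 0S 2Z)
2. 1 zombie ← the west ledge.  (the west ledge: 4S 3Z; the east ledge: 0S 1Z)
3. 3 zombies → the east ledge.  (the west ledge: 4S 0Z; the east ledge: 0S 4Z)
4. 1 zombie ← the west ledge.  (the west ledge: 4S 1Z; the east ledge: 0S 3Z)
5. 3 scientists → the east ledge.  (the west ledge: 1S 1Z; the east ledge: 3S 3Z)
6. 1 scientist and 1 zombie ← the west ledge.  (the west ledge: 2S 2Z; the east ledge: 2S 2Z)
7. 2 scientists → the east ledge.  (the west ledge: 0S 2Z; the east ledge: 4S 2Z)
8. 1 zombie ← the west ledge.  (the west ledge: 0S 3Z; the east ledge: 4S 1Z)
9. 3 zombies → the east ledge.  (the west ledge: 0S 0Z; the east ledge: 4S 4Z)

9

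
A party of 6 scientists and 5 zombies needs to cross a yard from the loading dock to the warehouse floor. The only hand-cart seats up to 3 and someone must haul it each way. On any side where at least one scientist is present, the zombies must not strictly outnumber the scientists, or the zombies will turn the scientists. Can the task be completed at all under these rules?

Yes

1. 3 zombies → the warehouse floor.  (the loading dock: 6S 2Z; the warehouse floor: 0S 3Z)
2. 1 zombie ← the loading dock.  (the loading dock: 6S 3Z; the warehouse floor: 0S 2Z)
3. 3 scientists → the warehouse floor.  (the loading dock: 3S 3Z; the warehouse floor: 3S 2Z)
4. 1 scientist ← the loading dock.  (the loading dock: 4S 3Z; the warehouse floor: 2S 2Z)
5. 2 scientists and 1 zombie → the warehouse floor.  (the loading dock: 2S 2Z; the warehouse floor: 4S 3Z)
6. 1 scientist ← the loading dock.  (the loading dock: 3S 2Z; the warehouse floor: 3S 3Z)
7. 2 scientists and 1 zombie → the warehouse floor.  (the loading dock: 1S 1Z; the warehouse floor: 5S 4Z)
8. 1 scientist ← the loading dock.  (the loading dock: 2S 1Z; the warehouse floor: 4S 4Z)
9. 2 scientists and 1 zombie → the warehouse floor.  (the loading dock: 0S 0Z; the warehouse floor: 6S 5Z)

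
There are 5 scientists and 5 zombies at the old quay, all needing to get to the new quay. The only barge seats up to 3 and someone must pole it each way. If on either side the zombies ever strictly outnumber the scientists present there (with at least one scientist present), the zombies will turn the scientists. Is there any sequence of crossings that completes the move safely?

Yes

1. 2 zombies → the new quay.  (the old quay: 5S 3Z; the new quay: 0S 2Z)
2. 1 zombie ← the old quay.  (the old quay: 5S 4Z; the new quay: 0S 1Z)
3. 3 zombies → the new quay.  (the old quay: 5S 1Z; the new quay: 0S 4Z)
4. 1 zombie ← the old quay.  (the old quay: 5S 2Z; the new quay: 0S 3Z)
5. 3 scientists → the new quay.  (the old quay: 2S 2Z; the new quay: 3S 3Z)
6. 1 scientist and 1 zombie ← the old quay.  (the old quay: 3S 3Z; the new quay: 2S 2Z)
7. 3 scientists → the new quay.  (the old quay: 0S 3Z; the new quay: 5S 2Z)
8. 1 zombie ← the old quay.  (the old quay: 0S 4Z; the new quay: 5S 1Z)
9. 2 zombies → the new quay.  (the old quay: 0S 2Z; the new quay: 5S 3Z)
10. 1 zombie ← the old quay.  (the old quay: 0S 3Z; the new quay: 5S 2Z)
11. 3 zombies → the new quay.  (the old quay: 0S 0Z; the new quay: 5S 5Z)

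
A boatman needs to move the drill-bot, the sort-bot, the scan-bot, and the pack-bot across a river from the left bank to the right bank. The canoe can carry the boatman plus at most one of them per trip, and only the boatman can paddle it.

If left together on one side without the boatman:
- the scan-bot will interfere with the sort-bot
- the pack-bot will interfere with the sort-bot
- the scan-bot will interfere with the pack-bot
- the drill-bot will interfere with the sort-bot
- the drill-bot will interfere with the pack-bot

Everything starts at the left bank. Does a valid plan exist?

Whatever the first load, the items left behind include a forbidden pair without the boatman. No opening move is safe, so no plan exists.

No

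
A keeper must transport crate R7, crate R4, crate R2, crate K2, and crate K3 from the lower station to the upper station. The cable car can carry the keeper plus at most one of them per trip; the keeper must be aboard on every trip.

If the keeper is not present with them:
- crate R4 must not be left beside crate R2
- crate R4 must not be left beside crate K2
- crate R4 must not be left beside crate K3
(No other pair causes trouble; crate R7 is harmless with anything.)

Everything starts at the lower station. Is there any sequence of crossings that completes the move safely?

Following every safe sequence of crossings from the start, the most of the 5 that can be at the upper station as the cable car arrives there on crossings 1, 3, 5 is 1, 2, 3 respectively; the best ever achieved is 3 of 5.
From crossing 7 on, no configuration arises that was not already reachable earlier: only 18 distinct safe configurations (who is on which side, and where the cable car is) can ever be reached, none of them has everyone across, and every continuation just revisits them. So no valid plan exists.

No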